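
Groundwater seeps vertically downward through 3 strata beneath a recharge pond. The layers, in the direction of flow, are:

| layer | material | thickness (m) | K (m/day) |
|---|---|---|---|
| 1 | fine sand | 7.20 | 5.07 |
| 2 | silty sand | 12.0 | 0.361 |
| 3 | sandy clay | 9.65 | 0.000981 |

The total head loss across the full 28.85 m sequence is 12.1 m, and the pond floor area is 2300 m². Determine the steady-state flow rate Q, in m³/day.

2.82

Flow is perpendicular to layering, so the layers act in series and the equivalent K is the thickness-weighted harmonic mean.
Total thickness L = 7.20 + 12.0 + 9.65 = 28.85 m.
Σ(b_i/K_i) = 7.20/5.07 + 12.0/0.361 + 9.65/0.000981 = 9872 d.
K_eq = L / Σ(b_i/K_i) = 28.85 / 9872 = 0.002923 m/day.
Q = K_eq · A · (Δh/L) = 0.002923 × 2300 × (12.1/28.85) = 2.819 m³/day.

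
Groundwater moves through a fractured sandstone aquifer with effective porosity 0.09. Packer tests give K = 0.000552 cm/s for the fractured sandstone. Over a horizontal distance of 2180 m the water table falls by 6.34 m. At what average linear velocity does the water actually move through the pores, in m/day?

0.0154

Convert K: 0.000552 cm/s × 864 = 0.4769 m/day.
Hydraulic gradient i = Δh / L = 6.34 / 2180 = 0.002908.
Darcy flux q = K · i = 0.4769 × 0.002908 = 0.001387 m/day.
Seepage velocity v = q / n_e = 0.001387 / 0.09 = 0.01541 m/day.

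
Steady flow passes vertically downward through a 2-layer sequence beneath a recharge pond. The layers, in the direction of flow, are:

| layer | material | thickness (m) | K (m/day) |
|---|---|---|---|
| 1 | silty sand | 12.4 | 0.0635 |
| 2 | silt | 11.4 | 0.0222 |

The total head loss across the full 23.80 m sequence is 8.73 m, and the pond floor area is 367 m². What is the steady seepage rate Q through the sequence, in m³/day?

Flow is perpendicular to layering, so the layers act in series and the equivalent K is the thickness-weighted harmonic mean.
Total thickness L = 12.4 + 11.4 = 23.80 m.
Σ(b_i/K_i) = 12.4/0.0635 + 11.4/0.0222 = 708.8 d.
K_eq = L / Σ(b_i/K_i) = 23.80 / 708.8 = 0.03358 m/day.
Q = K_eq · A · (Δh/L) = 0.03358 × 367 × (8.73/23.80) = 4.520 m³/day.

4.52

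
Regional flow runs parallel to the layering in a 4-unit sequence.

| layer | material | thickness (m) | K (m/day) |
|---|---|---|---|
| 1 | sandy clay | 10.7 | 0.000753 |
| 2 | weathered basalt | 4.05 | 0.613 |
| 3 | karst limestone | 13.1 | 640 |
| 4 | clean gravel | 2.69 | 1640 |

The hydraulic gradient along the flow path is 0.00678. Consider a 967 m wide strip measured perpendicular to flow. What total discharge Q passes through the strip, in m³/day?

Flow is parallel to layering, so each bed carries its own Darcy discharge and the transmissivities add.
Σ(K_i·b_i) = 0.000753×10.7 + 0.613×4.05 + 640×13.1 + 1640×2.69 = 12798 m²/day.
Hydraulic gradient i = 0.00678.
Q = Σ(K_i·b_i) · W · i = 12798 × 967 × 0.006780 = 83908 m³/day.

83900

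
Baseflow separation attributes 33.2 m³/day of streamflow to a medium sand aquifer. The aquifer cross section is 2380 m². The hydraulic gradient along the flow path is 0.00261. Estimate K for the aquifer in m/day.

Hydraulic gradient i = 0.00261.
From Q = K·A·i, K = Q / (A·i) = 33.2 / (2380 × 0.002610) = 5.345 m/day.

5.34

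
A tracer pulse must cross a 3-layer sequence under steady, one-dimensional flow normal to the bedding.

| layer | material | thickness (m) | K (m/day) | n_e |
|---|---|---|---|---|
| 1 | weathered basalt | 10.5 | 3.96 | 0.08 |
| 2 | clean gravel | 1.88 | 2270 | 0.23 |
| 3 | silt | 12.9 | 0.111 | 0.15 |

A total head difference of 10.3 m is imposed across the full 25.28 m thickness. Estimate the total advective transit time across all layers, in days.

With flow normal to the layers, continuity requires the same specific discharge q through every layer.
Σ(b_i/K_i) = 10.5/3.96 + 1.88/2270 + 12.9/0.111 = 118.9 d.
q = Δh / Σ(b_i/K_i) = 10.3 / 118.9 = 0.08665 m/day.
In each layer the seepage velocity is v_i = q/n_i, so the layer transit time is t_i = b_i·n_i / q:
  layer 1 (weathered basalt): t_1 = 10.5 × 0.08 / 0.08665 = 9.694 d
  layer 2 (clean gravel): t_2 = 1.88 × 0.23 / 0.08665 = 4.990 d
  layer 3 (silt): t_3 = 12.9 × 0.15 / 0.08665 = 22.33 d
Total t = Σ t_i = 37.02 days.

37.0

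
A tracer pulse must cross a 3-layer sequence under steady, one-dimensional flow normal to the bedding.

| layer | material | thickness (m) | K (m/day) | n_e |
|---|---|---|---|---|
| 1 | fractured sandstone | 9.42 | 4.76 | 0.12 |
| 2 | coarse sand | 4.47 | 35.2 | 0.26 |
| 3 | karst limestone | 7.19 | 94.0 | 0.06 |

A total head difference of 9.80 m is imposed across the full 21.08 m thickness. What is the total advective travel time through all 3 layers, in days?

With flow normal to the layers, continuity requires the same specific discharge q through every layer.
Σ(b_i/K_i) = 9.42/4.76 + 4.47/35.2 + 7.19/94.0 = 2.182 d.
q = Δh / Σ(b_i/K_i) = 9.80 / 2.182 = 4.490 m/day.
In each layer the seepage velocity is v_i = q/n_i, so the layer transit time is t_i = b_i·n_i / q:
  layer 1 (fractured sandstone): t_1 = 9.42 × 0.12 / 4.490 = 0.2517 d
  layer 2 (coarse sand): t_2 = 4.47 × 0.26 / 4.490 = 0.2588 d
  layer 3 (karst limestone): t_3 = 7.19 × 0.06 / 4.490 = 0.09607 d
Total t = Σ t_i = 0.6066 days.

0.607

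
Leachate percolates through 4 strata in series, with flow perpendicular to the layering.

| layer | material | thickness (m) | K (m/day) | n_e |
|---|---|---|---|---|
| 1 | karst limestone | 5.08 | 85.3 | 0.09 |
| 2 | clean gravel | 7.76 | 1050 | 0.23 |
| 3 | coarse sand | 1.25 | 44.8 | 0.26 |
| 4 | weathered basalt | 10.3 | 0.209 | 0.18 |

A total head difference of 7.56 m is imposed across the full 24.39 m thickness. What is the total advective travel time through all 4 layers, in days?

28.9

With flow normal to the layers, continuity requires the same specific discharge q through every layer.
Σ(b_i/K_i) = 5.08/85.3 + 7.76/1050 + 1.25/44.8 + 10.3/0.209 = 49.38 d.
q = Δh / Σ(b_i/K_i) = 7.56 / 49.38 = 0.1531 m/day.
In each layer the seepage velocity is v_i = q/n_i, so the layer transit time is t_i = b_i·n_i / q:
  layer 1 (karst limestone): t_1 = 5.08 × 0.09 / 0.1531 = 2.986 d
  layer 2 (clean gravel): t_2 = 7.76 × 0.23 / 0.1531 = 11.66 d
  layer 3 (coarse sand): t_3 = 1.25 × 0.26 / 0.1531 = 2.123 d
  layer 4 (weathered basalt): t_4 = 10.3 × 0.18 / 0.1531 = 12.11 d
Total t = Σ t_i = 28.88 days.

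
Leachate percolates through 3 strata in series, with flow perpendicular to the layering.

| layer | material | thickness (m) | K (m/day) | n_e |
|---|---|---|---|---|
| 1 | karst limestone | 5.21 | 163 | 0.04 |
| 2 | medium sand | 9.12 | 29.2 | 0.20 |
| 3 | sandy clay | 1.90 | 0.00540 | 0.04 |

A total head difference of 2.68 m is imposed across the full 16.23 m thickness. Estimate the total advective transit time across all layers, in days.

With flow normal to the layers, continuity requires the same specific discharge q through every layer.
Σ(b_i/K_i) = 5.21/163 + 9.12/29.2 + 1.90/0.00540 = 352.2 d.
q = Δh / Σ(b_i/K_i) = 2.68 / 352.2 = 0.007609 m/day.
In each layer the seepage velocity is v_i = q/n_i, so the layer transit time is t_i = b_i·n_i / q:
  layer 1 (karst limestone): t_1 = 5.21 × 0.04 / 0.007609 = 27.39 d
  layer 2 (medium sand): t_2 = 9.12 × 0.20 / 0.007609 = 239.7 d
  layer 3 (sandy clay): t_3 = 1.90 × 0.04 / 0.007609 = 9.988 d
Total t = Σ t_i = 277.1 days.

277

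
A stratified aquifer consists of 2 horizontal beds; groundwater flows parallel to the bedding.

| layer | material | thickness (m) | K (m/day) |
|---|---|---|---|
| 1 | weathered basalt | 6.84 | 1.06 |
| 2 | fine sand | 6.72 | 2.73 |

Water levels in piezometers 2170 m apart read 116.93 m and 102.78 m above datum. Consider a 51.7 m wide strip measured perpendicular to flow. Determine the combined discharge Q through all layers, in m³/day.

Flow is parallel to layering, so each bed carries its own Darcy discharge and the transmissivities add.
Σ(K_i·b_i) = 1.06×6.84 + 2.73×6.72 = 25.60 m²/day.
Hydraulic gradient i = (116.93 − 102.78) / 2170 = 14.15 / 2170 = 0.006521.
Q = Σ(K_i·b_i) · W · i = 25.60 × 51.7 × 0.006521 = 8.629 m³/day.

8.63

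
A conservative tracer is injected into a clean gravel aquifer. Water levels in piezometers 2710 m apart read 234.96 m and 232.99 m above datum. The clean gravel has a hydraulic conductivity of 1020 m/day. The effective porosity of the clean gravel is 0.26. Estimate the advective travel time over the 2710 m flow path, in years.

2.60

Hydraulic gradient i = (234.96 − 232.99) / 2710 = 1.97 / 2710 = 0.0007269.
Darcy flux q = K · i = 1020 × 0.0007269 = 0.7415 m/day.
Seepage velocity v = q / n_e = 0.7415 / 0.26 = 2.852 m/day.
Travel time t = L / v = 2710 / 2.852 = 950.3 days = 2.602 years.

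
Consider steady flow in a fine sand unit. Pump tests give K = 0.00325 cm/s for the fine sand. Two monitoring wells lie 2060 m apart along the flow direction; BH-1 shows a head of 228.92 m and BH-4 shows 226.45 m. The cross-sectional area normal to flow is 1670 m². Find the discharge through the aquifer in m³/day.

Convert K: 0.00325 cm/s × 864 = 2.808 m/day.
Hydraulic gradient i = (228.92 − 226.45) / 2060 = 2.47 / 2060 = 0.001199.
Darcy's law: Q = K · A · i = 2.808 × 1670 × 0.001199 = 5.623 m³/day.

5.62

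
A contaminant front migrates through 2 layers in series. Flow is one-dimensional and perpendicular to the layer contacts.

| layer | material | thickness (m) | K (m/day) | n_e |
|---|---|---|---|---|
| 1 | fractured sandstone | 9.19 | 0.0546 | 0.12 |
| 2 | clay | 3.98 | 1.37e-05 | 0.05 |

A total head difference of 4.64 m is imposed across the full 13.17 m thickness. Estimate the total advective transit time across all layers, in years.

223

With flow normal to the layers, continuity requires the same specific discharge q through every layer.
Σ(b_i/K_i) = 9.19/0.0546 + 3.98/1.37e-05 = 2.907e+05 d.
q = Δh / Σ(b_i/K_i) = 4.64 / 2.907e+05 = 1.596e-05 m/day.
In each layer the seepage velocity is v_i = q/n_i, so the layer transit time is t_i = b_i·n_i / q:
  layer 1 (fractured sandstone): t_1 = 9.19 × 0.12 / 1.596e-05 = 69086 d
  layer 2 (clay): t_2 = 3.98 × 0.05 / 1.596e-05 = 12467 d
Total t = Σ t_i = 81553 days = 223.3 years.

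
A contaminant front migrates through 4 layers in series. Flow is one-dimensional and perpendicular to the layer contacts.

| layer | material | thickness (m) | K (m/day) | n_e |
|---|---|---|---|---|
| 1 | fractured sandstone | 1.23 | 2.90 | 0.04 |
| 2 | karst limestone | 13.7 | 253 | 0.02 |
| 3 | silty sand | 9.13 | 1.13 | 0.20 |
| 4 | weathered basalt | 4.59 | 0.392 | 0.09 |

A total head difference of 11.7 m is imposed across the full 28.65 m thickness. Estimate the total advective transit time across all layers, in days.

4.44

With flow normal to the layers, continuity requires the same specific discharge q through every layer.
Σ(b_i/K_i) = 1.23/2.90 + 13.7/253 + 9.13/1.13 + 4.59/0.392 = 20.27 d.
q = Δh / Σ(b_i/K_i) = 11.7 / 20.27 = 0.5773 m/day.
In each layer the seepage velocity is v_i = q/n_i, so the layer transit time is t_i = b_i·n_i / q:
  layer 1 (fractured sandstone): t_1 = 1.23 × 0.04 / 0.5773 = 0.08523 d
  layer 2 (karst limestone): t_2 = 13.7 × 0.02 / 0.5773 = 0.4746 d
  layer 3 (silty sand): t_3 = 9.13 × 0.20 / 0.5773 = 3.163 d
  layer 4 (weathered basalt): t_4 = 4.59 × 0.09 / 0.5773 = 0.7156 d
Total t = Σ t_i = 4.438 days.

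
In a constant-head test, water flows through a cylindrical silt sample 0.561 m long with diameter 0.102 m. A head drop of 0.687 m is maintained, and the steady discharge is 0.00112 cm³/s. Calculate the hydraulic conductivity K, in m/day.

Cross-sectional area A = π·(d/2)² = π × (0.102/2)² = 0.008171 m².
Convert discharge: 0.00112 cm³/s = 1.120e-09 m³/s.
Darcy's law rearranged: K = Q·L / (A·Δh) = 1.120e-09 × 0.561 / (0.008171 × 0.687) = 1.119e-07 m/s = 0.009670 m/day.

0.00967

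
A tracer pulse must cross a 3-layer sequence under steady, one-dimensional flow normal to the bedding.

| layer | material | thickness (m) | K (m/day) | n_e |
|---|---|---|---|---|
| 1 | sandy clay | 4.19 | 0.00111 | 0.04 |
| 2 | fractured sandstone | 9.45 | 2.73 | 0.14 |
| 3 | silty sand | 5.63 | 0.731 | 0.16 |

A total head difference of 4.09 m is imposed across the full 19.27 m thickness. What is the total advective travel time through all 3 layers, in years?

With flow normal to the layers, continuity requires the same specific discharge q through every layer.
Σ(b_i/K_i) = 4.19/0.00111 + 9.45/2.73 + 5.63/0.731 = 3786 d.
q = Δh / Σ(b_i/K_i) = 4.09 / 3786 = 0.001080 m/day.
In each layer the seepage velocity is v_i = q/n_i, so the layer transit time is t_i = b_i·n_i / q:
  layer 1 (sandy clay): t_1 = 4.19 × 0.04 / 0.001080 = 155.1 d
  layer 2 (fractured sandstone): t_2 = 9.45 × 0.14 / 0.001080 = 1225 d
  layer 3 (silty sand): t_3 = 5.63 × 0.16 / 0.001080 = 833.8 d
Total t = Σ t_i = 2214 days = 6.061 years.

6.06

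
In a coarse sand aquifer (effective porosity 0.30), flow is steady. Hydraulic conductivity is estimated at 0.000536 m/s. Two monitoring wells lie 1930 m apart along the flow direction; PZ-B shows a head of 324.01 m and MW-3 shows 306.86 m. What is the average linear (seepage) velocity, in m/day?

Convert K: 0.000536 m/s × 86400 = 46.31 m/day.
Hydraulic gradient i = (324.01 − 306.86) / 1930 = 17.15 / 1930 = 0.008886.
Darcy flux q = K · i = 46.31 × 0.008886 = 0.4115 m/day.
Seepage velocity v = q / n_e = 0.4115 / 0.30 = 1.372 m/day.

1.37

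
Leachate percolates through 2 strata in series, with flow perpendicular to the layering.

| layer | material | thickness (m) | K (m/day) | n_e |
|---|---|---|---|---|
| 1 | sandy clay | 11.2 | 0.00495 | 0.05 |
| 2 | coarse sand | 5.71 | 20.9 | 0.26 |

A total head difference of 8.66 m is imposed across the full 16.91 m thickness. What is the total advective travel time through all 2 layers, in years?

With flow normal to the layers, continuity requires the same specific discharge q through every layer.
Σ(b_i/K_i) = 11.2/0.00495 + 5.71/20.9 = 2263 d.
q = Δh / Σ(b_i/K_i) = 8.66 / 2263 = 0.003827 m/day.
In each layer the seepage velocity is v_i = q/n_i, so the layer transit time is t_i = b_i·n_i / q:
  layer 1 (sandy clay): t_1 = 11.2 × 0.05 / 0.003827 = 146.3 d
  layer 2 (coarse sand): t_2 = 5.71 × 0.26 / 0.003827 = 387.9 d
Total t = Σ t_i = 534.3 days = 1.463 years.

1.46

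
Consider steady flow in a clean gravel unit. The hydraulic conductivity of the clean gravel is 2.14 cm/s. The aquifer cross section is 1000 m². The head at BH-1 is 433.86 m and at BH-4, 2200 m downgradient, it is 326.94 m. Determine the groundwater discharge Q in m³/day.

Convert K: 2.14 cm/s × 864 = 1849 m/day.
Hydraulic gradient i = (433.86 − 326.94) / 2200 = 106.92 / 2200 = 0.04860.
Darcy's law: Q = K · A · i = 1849 × 1000 × 0.04860 = 89859 m³/day.

89900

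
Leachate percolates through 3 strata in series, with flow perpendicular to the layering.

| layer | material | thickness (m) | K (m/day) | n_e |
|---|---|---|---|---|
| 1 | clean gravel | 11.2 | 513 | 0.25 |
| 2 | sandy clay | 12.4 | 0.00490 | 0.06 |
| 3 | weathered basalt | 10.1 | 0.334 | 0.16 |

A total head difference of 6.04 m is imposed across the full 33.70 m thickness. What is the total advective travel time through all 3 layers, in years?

With flow normal to the layers, continuity requires the same specific discharge q through every layer.
Σ(b_i/K_i) = 11.2/513 + 12.4/0.00490 + 10.1/0.334 = 2561 d.
q = Δh / Σ(b_i/K_i) = 6.04 / 2561 = 0.002359 m/day.
In each layer the seepage velocity is v_i = q/n_i, so the layer transit time is t_i = b_i·n_i / q:
  layer 1 (clean gravel): t_1 = 11.2 × 0.25 / 0.002359 = 1187 d
  layer 2 (sandy clay): t_2 = 12.4 × 0.06 / 0.002359 = 315.4 d
  layer 3 (weathered basalt): t_3 = 10.1 × 0.16 / 0.002359 = 685.2 d
Total t = Σ t_i = 2188 days = 5.990 years.

5.99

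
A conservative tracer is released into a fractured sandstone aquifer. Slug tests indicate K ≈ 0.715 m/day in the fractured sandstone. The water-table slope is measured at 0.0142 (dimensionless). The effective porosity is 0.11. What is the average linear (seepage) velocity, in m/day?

0.0923

Hydraulic gradient i = 0.0142.
Darcy flux q = K · i = 0.7150 × 0.01420 = 0.01015 m/day.
Seepage velocity v = q / n_e = 0.01015 / 0.11 = 0.09230 m/day.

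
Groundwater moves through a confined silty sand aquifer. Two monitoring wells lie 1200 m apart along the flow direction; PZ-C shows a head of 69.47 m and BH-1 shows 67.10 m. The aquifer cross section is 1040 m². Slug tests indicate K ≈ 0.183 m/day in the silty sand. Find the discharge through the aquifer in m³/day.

0.376

Hydraulic gradient i = (69.47 − 67.10) / 1200 = 2.37 / 1200 = 0.001975.
Darcy's law: Q = K · A · i = 0.1830 × 1040 × 0.001975 = 0.3759 m³/day.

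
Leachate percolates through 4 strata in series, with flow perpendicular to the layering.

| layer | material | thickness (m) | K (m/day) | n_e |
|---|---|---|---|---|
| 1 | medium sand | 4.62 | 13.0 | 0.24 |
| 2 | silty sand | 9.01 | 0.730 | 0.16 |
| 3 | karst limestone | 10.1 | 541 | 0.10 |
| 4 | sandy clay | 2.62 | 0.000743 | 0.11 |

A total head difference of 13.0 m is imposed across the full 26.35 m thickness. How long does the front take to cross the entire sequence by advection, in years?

With flow normal to the layers, continuity requires the same specific discharge q through every layer.
Σ(b_i/K_i) = 4.62/13.0 + 9.01/0.730 + 10.1/541 + 2.62/0.000743 = 3539 d.
q = Δh / Σ(b_i/K_i) = 13.0 / 3539 = 0.003673 m/day.
In each layer the seepage velocity is v_i = q/n_i, so the layer transit time is t_i = b_i·n_i / q:
  layer 1 (medium sand): t_1 = 4.62 × 0.24 / 0.003673 = 301.8 d
  layer 2 (silty sand): t_2 = 9.01 × 0.16 / 0.003673 = 392.4 d
  layer 3 (karst limestone): t_3 = 10.1 × 0.10 / 0.003673 = 275.0 d
  layer 4 (sandy clay): t_4 = 2.62 × 0.11 / 0.003673 = 78.46 d
Total t = Σ t_i = 1048 days = 2.868 years.

2.87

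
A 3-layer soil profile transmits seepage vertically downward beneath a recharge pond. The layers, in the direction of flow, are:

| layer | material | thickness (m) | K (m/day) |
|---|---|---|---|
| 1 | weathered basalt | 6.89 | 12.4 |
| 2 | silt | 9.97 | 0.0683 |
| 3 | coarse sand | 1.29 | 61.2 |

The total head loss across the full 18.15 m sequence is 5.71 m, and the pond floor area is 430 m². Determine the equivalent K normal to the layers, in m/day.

Flow is perpendicular to layering, so the layers act in series and the equivalent K is the thickness-weighted harmonic mean.
Total thickness L = 6.89 + 9.97 + 1.29 = 18.15 m.
Σ(b_i/K_i) = 6.89/12.4 + 9.97/0.0683 + 1.29/61.2 = 146.6 d.
K_eq = L / Σ(b_i/K_i) = 18.15 / 146.6 = 0.1238 m/day.

0.124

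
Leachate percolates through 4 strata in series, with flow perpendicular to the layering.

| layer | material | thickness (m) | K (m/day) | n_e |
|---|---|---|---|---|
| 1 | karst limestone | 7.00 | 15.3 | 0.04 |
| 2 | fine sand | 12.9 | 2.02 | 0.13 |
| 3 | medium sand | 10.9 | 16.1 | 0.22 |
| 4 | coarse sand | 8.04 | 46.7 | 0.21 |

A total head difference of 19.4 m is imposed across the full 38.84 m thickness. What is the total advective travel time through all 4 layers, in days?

2.40

With flow normal to the layers, continuity requires the same specific discharge q through every layer.
Σ(b_i/K_i) = 7.00/15.3 + 12.9/2.02 + 10.9/16.1 + 8.04/46.7 = 7.693 d.
q = Δh / Σ(b_i/K_i) = 19.4 / 7.693 = 2.522 m/day.
In each layer the seepage velocity is v_i = q/n_i, so the layer transit time is t_i = b_i·n_i / q:
  layer 1 (karst limestone): t_1 = 7.00 × 0.04 / 2.522 = 0.1110 d
  layer 2 (fine sand): t_2 = 12.9 × 0.13 / 2.522 = 0.6650 d
  layer 3 (medium sand): t_3 = 10.9 × 0.22 / 2.522 = 0.9509 d
  layer 4 (coarse sand): t_4 = 8.04 × 0.21 / 2.522 = 0.6695 d
Total t = Σ t_i = 2.396 days.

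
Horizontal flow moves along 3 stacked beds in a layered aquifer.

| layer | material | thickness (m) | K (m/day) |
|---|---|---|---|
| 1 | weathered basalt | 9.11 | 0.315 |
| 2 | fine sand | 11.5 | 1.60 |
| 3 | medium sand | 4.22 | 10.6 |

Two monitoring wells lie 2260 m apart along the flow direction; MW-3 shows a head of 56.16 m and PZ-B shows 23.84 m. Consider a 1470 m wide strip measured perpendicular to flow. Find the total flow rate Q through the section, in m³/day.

1390

Flow is parallel to layering, so each bed carries its own Darcy discharge and the transmissivities add.
Σ(K_i·b_i) = 0.315×9.11 + 1.60×11.5 + 10.6×4.22 = 66.00 m²/day.
Hydraulic gradient i = (56.16 − 23.84) / 2260 = 32.32 / 2260 = 0.01430.
Q = Σ(K_i·b_i) · W · i = 66.00 × 1470 × 0.01430 = 1388 m³/day.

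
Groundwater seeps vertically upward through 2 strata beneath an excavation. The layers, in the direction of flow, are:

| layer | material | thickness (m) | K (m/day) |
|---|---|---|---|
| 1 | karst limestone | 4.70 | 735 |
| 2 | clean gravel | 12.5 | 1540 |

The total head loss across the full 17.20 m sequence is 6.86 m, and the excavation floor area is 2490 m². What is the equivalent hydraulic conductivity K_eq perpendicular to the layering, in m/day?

Flow is perpendicular to layering, so the layers act in series and the equivalent K is the thickness-weighted harmonic mean.
Total thickness L = 4.70 + 12.5 = 17.20 m.
Σ(b_i/K_i) = 4.70/735 + 12.5/1540 = 0.01451 d.
K_eq = L / Σ(b_i/K_i) = 17.20 / 0.01451 = 1185 m/day.

1190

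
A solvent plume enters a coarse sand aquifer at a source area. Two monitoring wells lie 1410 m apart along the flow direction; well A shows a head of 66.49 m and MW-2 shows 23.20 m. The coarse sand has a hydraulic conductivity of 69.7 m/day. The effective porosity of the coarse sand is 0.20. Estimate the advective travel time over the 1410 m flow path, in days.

132

Hydraulic gradient i = (66.49 − 23.20) / 1410 = 43.29 / 1410 = 0.03070.
Darcy flux q = K · i = 69.70 × 0.03070 = 2.140 m/day.
Seepage velocity v = q / n_e = 2.140 / 0.20 = 10.70 m/day.
Travel time t = L / v = 1410 / 10.70 = 131.8 days.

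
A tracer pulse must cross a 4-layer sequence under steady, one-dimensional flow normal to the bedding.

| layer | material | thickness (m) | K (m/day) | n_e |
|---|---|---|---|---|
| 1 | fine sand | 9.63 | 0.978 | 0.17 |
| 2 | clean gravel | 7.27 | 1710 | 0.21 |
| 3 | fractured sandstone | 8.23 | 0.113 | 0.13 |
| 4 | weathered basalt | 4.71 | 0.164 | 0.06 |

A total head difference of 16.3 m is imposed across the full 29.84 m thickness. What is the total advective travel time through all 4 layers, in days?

30.9

With flow normal to the layers, continuity requires the same specific discharge q through every layer.
Σ(b_i/K_i) = 9.63/0.978 + 7.27/1710 + 8.23/0.113 + 4.71/0.164 = 111.4 d.
q = Δh / Σ(b_i/K_i) = 16.3 / 111.4 = 0.1463 m/day.
In each layer the seepage velocity is v_i = q/n_i, so the layer transit time is t_i = b_i·n_i / q:
  layer 1 (fine sand): t_1 = 9.63 × 0.17 / 0.1463 = 11.19 d
  layer 2 (clean gravel): t_2 = 7.27 × 0.21 / 0.1463 = 10.43 d
  layer 3 (fractured sandstone): t_3 = 8.23 × 0.13 / 0.1463 = 7.312 d
  layer 4 (weathered basalt): t_4 = 4.71 × 0.06 / 0.1463 = 1.931 d
Total t = Σ t_i = 30.87 days.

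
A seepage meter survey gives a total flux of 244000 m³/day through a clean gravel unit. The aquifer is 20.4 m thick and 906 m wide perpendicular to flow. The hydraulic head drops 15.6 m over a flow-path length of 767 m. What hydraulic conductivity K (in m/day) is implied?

Cross-sectional area A = 906 × 20.4 = 18482 m².
Hydraulic gradient i = Δh / L = 15.6 / 767 = 0.02034.
From Q = K·A·i, K = Q / (A·i) = 244000 / (18482 × 0.02034) = 649.1 m/day.

649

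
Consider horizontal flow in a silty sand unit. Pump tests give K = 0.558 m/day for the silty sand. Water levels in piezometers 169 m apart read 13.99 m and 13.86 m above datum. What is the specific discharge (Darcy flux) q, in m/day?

0.000429

Hydraulic gradient i = (13.99 − 13.86) / 169 = 0.13 / 169 = 0.0007692.
Specific discharge q = K · i = 0.5580 × 0.0007692 = 0.0004292 m/day.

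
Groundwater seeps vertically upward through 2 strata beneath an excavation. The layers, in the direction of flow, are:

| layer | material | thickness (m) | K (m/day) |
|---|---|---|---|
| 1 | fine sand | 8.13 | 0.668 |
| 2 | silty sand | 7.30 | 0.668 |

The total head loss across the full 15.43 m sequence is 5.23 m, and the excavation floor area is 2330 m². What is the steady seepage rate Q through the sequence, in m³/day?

Flow is perpendicular to layering, so the layers act in series and the equivalent K is the thickness-weighted harmonic mean.
Total thickness L = 8.13 + 7.30 = 15.43 m.
Σ(b_i/K_i) = 8.13/0.668 + 7.30/0.668 = 23.10 d.
K_eq = L / Σ(b_i/K_i) = 15.43 / 23.10 = 0.6680 m/day.
Q = K_eq · A · (Δh/L) = 0.6680 × 2330 × (5.23/15.43) = 527.6 m³/day.

528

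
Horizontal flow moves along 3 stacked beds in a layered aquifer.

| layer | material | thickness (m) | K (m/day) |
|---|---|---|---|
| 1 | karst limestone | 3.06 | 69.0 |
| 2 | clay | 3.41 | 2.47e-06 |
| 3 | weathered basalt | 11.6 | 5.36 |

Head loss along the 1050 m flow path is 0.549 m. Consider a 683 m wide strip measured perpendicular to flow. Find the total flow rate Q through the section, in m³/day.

Flow is parallel to layering, so each bed carries its own Darcy discharge and the transmissivities add.
Σ(K_i·b_i) = 69.0×3.06 + 2.47e-06×3.41 + 5.36×11.6 = 273.3 m²/day.
Hydraulic gradient i = Δh / L = 0.549 / 1050 = 0.0005229.
Q = Σ(K_i·b_i) · W · i = 273.3 × 683 × 0.0005229 = 97.60 m³/day.

97.6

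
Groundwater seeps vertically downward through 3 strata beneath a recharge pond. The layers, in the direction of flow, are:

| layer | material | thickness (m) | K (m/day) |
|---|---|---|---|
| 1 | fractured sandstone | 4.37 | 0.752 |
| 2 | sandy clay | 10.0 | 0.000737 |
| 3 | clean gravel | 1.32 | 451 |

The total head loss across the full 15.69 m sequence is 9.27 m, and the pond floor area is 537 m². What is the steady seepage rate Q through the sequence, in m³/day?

Flow is perpendicular to layering, so the layers act in series and the equivalent K is the thickness-weighted harmonic mean.
Total thickness L = 4.37 + 10.0 + 1.32 = 15.69 m.
Σ(b_i/K_i) = 4.37/0.752 + 10.0/0.000737 + 1.32/451 = 13574 d.
K_eq = L / Σ(b_i/K_i) = 15.69 / 13574 = 0.001156 m/day.
Q = K_eq · A · (Δh/L) = 0.001156 × 537 × (9.27/15.69) = 0.3667 m³/day.

0.367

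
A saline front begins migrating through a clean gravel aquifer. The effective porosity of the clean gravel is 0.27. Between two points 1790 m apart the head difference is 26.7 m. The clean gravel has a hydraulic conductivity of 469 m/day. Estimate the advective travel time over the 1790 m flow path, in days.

69.1

Hydraulic gradient i = Δh / L = 26.7 / 1790 = 0.01492.
Darcy flux q = K · i = 469.0 × 0.01492 = 6.996 m/day.
Seepage velocity v = q / n_e = 6.996 / 0.27 = 25.91 m/day.
Travel time t = L / v = 1790 / 25.91 = 69.09 days.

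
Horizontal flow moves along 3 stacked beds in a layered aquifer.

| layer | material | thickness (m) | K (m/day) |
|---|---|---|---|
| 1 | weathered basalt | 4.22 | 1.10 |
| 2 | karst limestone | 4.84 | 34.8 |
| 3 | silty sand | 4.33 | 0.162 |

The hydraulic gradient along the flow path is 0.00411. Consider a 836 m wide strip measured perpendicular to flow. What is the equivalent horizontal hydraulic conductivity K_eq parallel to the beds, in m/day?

13.0

Flow is parallel to layering, so each bed carries its own Darcy discharge and the transmissivities add.
Σ(K_i·b_i) = 1.10×4.22 + 34.8×4.84 + 0.162×4.33 = 173.8 m²/day.
Total thickness b = 13.39 m, so K_eq = Σ(K_i·b_i)/b = 12.98 m/day.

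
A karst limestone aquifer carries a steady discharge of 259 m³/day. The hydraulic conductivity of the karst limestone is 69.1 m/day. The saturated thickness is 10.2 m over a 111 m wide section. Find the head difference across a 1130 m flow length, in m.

3.74

Cross-sectional area A = 111 × 10.2 = 1132 m².
From Q = K·A·i, i = Q / (K·A) = 259 / (69.10 × 1132) = 0.003311.
Head loss Δh = i · L = 0.003311 × 1130 = 3.741 m.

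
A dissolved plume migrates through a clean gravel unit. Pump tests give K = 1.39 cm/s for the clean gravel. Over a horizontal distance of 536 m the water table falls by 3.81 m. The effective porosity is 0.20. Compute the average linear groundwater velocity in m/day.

42.7

Convert K: 1.39 cm/s × 864 = 1201 m/day.
Hydraulic gradient i = Δh / L = 3.81 / 536 = 0.007108.
Darcy flux q = K · i = 1201 × 0.007108 = 8.537 m/day.
Seepage velocity v = q / n_e = 8.537 / 0.20 = 42.68 m/day.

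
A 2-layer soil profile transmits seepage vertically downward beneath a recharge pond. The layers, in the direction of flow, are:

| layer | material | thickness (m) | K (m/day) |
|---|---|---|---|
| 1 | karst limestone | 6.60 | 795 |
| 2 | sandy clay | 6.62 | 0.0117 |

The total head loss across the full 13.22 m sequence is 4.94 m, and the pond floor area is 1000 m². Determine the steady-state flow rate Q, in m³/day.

8.73

Flow is perpendicular to layering, so the layers act in series and the equivalent K is the thickness-weighted harmonic mean.
Total thickness L = 6.60 + 6.62 = 13.22 m.
Σ(b_i/K_i) = 6.60/795 + 6.62/0.0117 = 565.8 d.
K_eq = L / Σ(b_i/K_i) = 13.22 / 565.8 = 0.02336 m/day.
Q = K_eq · A · (Δh/L) = 0.02336 × 1000 × (4.94/13.22) = 8.731 m³/day.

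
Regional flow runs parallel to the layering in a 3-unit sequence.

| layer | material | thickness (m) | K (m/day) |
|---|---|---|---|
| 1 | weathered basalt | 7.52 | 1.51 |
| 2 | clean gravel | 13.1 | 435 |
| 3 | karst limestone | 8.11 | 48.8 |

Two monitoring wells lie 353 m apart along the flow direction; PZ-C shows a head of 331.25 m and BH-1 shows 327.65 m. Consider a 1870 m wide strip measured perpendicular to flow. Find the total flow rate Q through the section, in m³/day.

116000

Flow is parallel to layering, so each bed carries its own Darcy discharge and the transmissivities add.
Σ(K_i·b_i) = 1.51×7.52 + 435×13.1 + 48.8×8.11 = 6106 m²/day.
Hydraulic gradient i = (331.25 − 327.65) / 353 = 3.6 / 353 = 0.01020.
Q = Σ(K_i·b_i) · W · i = 6106 × 1870 × 0.01020 = 1.164e+05 m³/day.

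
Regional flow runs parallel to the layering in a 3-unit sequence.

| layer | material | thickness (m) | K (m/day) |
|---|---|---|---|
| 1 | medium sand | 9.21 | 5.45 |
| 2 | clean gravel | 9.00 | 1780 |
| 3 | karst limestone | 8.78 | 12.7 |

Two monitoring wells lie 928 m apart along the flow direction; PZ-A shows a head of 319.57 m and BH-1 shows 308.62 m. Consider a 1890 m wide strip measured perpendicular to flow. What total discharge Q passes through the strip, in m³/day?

361000

Flow is parallel to layering, so each bed carries its own Darcy discharge and the transmissivities add.
Σ(K_i·b_i) = 5.45×9.21 + 1780×9.00 + 12.7×8.78 = 16182 m²/day.
Hydraulic gradient i = (319.57 − 308.62) / 928 = 10.95 / 928 = 0.01180.
Q = Σ(K_i·b_i) · W · i = 16182 × 1890 × 0.01180 = 3.609e+05 m³/day.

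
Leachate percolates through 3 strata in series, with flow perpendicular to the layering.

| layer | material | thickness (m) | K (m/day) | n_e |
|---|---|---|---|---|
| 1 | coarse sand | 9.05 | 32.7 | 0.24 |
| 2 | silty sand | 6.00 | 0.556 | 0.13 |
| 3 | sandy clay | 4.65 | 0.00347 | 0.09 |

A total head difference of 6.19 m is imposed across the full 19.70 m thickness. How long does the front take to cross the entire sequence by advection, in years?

2.01

With flow normal to the layers, continuity requires the same specific discharge q through every layer.
Σ(b_i/K_i) = 9.05/32.7 + 6.00/0.556 + 4.65/0.00347 = 1351 d.
q = Δh / Σ(b_i/K_i) = 6.19 / 1351 = 0.004581 m/day.
In each layer the seepage velocity is v_i = q/n_i, so the layer transit time is t_i = b_i·n_i / q:
  layer 1 (coarse sand): t_1 = 9.05 × 0.24 / 0.004581 = 474.1 d
  layer 2 (silty sand): t_2 = 6.00 × 0.13 / 0.004581 = 170.3 d
  layer 3 (sandy clay): t_3 = 4.65 × 0.09 / 0.004581 = 91.35 d
Total t = Σ t_i = 735.7 days = 2.014 years.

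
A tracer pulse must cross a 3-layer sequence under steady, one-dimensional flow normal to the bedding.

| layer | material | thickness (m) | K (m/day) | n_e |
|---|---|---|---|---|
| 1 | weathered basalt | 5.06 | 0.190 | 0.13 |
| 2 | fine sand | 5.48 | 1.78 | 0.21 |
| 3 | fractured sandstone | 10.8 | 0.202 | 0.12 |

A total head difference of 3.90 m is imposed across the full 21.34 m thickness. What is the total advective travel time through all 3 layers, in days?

With flow normal to the layers, continuity requires the same specific discharge q through every layer.
Σ(b_i/K_i) = 5.06/0.190 + 5.48/1.78 + 10.8/0.202 = 83.18 d.
q = Δh / Σ(b_i/K_i) = 3.90 / 83.18 = 0.04689 m/day.
In each layer the seepage velocity is v_i = q/n_i, so the layer transit time is t_i = b_i·n_i / q:
  layer 1 (weathered basalt): t_1 = 5.06 × 0.13 / 0.04689 = 14.03 d
  layer 2 (fine sand): t_2 = 5.48 × 0.21 / 0.04689 = 24.54 d
  layer 3 (fractured sandstone): t_3 = 10.8 × 0.12 / 0.04689 = 27.64 d
Total t = Σ t_i = 66.21 days.

66.2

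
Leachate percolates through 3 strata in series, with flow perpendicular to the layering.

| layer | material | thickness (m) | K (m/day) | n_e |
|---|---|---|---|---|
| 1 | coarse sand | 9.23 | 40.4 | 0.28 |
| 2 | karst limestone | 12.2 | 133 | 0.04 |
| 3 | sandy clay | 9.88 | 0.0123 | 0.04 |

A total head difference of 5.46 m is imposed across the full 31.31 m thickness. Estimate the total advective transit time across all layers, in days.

510

With flow normal to the layers, continuity requires the same specific discharge q through every layer.
Σ(b_i/K_i) = 9.23/40.4 + 12.2/133 + 9.88/0.0123 = 803.6 d.
q = Δh / Σ(b_i/K_i) = 5.46 / 803.6 = 0.006795 m/day.
In each layer the seepage velocity is v_i = q/n_i, so the layer transit time is t_i = b_i·n_i / q:
  layer 1 (coarse sand): t_1 = 9.23 × 0.28 / 0.006795 = 380.4 d
  layer 2 (karst limestone): t_2 = 12.2 × 0.04 / 0.006795 = 71.82 d
  layer 3 (sandy clay): t_3 = 9.88 × 0.04 / 0.006795 = 58.16 d
Total t = Σ t_i = 510.3 days.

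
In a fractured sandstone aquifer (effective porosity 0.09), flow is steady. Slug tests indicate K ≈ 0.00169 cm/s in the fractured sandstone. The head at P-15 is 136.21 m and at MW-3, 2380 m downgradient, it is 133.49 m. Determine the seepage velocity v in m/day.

0.0185

Convert K: 0.00169 cm/s × 864 = 1.460 m/day.
Hydraulic gradient i = (136.21 − 133.49) / 2380 = 2.72 / 2380 = 0.001143.
Darcy flux q = K · i = 1.460 × 0.001143 = 0.001669 m/day.
Seepage velocity v = q / n_e = 0.001669 / 0.09 = 0.01854 m/day.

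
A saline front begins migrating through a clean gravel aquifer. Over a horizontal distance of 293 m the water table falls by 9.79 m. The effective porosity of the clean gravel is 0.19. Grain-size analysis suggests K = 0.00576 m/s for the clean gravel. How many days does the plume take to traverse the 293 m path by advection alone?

3.35

Convert K: 0.00576 m/s × 86400 = 497.7 m/day.
Hydraulic gradient i = Δh / L = 9.79 / 293 = 0.03341.
Darcy flux q = K · i = 497.7 × 0.03341 = 16.63 m/day.
Seepage velocity v = q / n_e = 16.63 / 0.19 = 87.52 m/day.
Travel time t = L / v = 293 / 87.52 = 3.348 days.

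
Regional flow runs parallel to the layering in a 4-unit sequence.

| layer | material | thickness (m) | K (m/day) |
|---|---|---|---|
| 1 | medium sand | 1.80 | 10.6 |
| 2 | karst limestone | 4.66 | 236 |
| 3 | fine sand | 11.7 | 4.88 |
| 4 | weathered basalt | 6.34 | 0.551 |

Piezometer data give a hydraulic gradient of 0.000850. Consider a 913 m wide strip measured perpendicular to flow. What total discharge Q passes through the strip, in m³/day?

Flow is parallel to layering, so each bed carries its own Darcy discharge and the transmissivities add.
Σ(K_i·b_i) = 10.6×1.80 + 236×4.66 + 4.88×11.7 + 0.551×6.34 = 1179 m²/day.
Hydraulic gradient i = 0.000850.
Q = Σ(K_i·b_i) · W · i = 1179 × 913 × 0.0008500 = 915.3 m³/day.

915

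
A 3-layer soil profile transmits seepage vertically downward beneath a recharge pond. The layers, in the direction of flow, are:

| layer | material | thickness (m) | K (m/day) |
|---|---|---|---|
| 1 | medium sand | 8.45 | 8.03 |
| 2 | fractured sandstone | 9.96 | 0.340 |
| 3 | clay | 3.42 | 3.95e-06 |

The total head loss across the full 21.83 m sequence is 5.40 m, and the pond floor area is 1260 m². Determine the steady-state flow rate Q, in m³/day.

Flow is perpendicular to layering, so the layers act in series and the equivalent K is the thickness-weighted harmonic mean.
Total thickness L = 8.45 + 9.96 + 3.42 = 21.83 m.
Σ(b_i/K_i) = 8.45/8.03 + 9.96/0.340 + 3.42/3.95e-06 = 8.659e+05 d.
K_eq = L / Σ(b_i/K_i) = 21.83 / 8.659e+05 = 2.521e-05 m/day.
Q = K_eq · A · (Δh/L) = 2.521e-05 × 1260 × (5.40/21.83) = 0.007858 m³/day.

0.00786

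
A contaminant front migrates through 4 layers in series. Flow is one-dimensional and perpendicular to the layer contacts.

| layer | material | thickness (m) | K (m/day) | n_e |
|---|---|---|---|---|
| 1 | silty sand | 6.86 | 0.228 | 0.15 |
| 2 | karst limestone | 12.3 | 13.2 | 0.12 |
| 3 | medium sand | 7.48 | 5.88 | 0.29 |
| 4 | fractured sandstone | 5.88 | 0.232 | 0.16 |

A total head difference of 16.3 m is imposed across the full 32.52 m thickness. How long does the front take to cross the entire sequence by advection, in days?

With flow normal to the layers, continuity requires the same specific discharge q through every layer.
Σ(b_i/K_i) = 6.86/0.228 + 12.3/13.2 + 7.48/5.88 + 5.88/0.232 = 57.64 d.
q = Δh / Σ(b_i/K_i) = 16.3 / 57.64 = 0.2828 m/day.
In each layer the seepage velocity is v_i = q/n_i, so the layer transit time is t_i = b_i·n_i / q:
  layer 1 (silty sand): t_1 = 6.86 × 0.15 / 0.2828 = 3.639 d
  layer 2 (karst limestone): t_2 = 12.3 × 0.12 / 0.2828 = 5.219 d
  layer 3 (medium sand): t_3 = 7.48 × 0.29 / 0.2828 = 7.670 d
  layer 4 (fractured sandstone): t_4 = 5.88 × 0.16 / 0.2828 = 3.327 d
Total t = Σ t_i = 19.85 days.

19.9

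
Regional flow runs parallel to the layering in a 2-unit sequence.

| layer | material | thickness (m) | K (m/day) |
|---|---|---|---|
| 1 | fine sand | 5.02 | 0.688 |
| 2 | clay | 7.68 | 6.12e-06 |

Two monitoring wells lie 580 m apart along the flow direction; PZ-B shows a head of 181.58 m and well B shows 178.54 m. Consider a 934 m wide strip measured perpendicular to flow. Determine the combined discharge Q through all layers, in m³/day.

16.9

Flow is parallel to layering, so each bed carries its own Darcy discharge and the transmissivities add.
Σ(K_i·b_i) = 0.688×5.02 + 6.12e-06×7.68 = 3.454 m²/day.
Hydraulic gradient i = (181.58 − 178.54) / 580 = 3.04 / 580 = 0.005241.
Q = Σ(K_i·b_i) · W · i = 3.454 × 934 × 0.005241 = 16.91 m³/day.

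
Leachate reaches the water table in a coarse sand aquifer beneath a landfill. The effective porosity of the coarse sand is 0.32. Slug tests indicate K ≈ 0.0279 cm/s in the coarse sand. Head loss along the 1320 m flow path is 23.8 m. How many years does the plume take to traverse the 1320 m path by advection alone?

Convert K: 0.0279 cm/s × 864 = 24.11 m/day.
Hydraulic gradient i = Δh / L = 23.8 / 1320 = 0.01803.
Darcy flux q = K · i = 24.11 × 0.01803 = 0.4346 m/day.
Seepage velocity v = q / n_e = 0.4346 / 0.32 = 1.358 m/day.
Travel time t = L / v = 1320 / 1.358 = 971.9 days = 2.661 years.

2.66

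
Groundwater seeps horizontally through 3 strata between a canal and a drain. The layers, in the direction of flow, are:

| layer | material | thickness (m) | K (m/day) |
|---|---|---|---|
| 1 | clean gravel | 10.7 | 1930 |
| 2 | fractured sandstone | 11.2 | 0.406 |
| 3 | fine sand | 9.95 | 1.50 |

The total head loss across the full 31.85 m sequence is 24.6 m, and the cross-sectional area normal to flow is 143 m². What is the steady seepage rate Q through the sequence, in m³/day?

103

Flow is perpendicular to layering, so the layers act in series and the equivalent K is the thickness-weighted harmonic mean.
Total thickness L = 10.7 + 11.2 + 9.95 = 31.85 m.
Σ(b_i/K_i) = 10.7/1930 + 11.2/0.406 + 9.95/1.50 = 34.23 d.
K_eq = L / Σ(b_i/K_i) = 31.85 / 34.23 = 0.9306 m/day.
Q = K_eq · A · (Δh/L) = 0.9306 × 143 × (24.6/31.85) = 102.8 m³/day.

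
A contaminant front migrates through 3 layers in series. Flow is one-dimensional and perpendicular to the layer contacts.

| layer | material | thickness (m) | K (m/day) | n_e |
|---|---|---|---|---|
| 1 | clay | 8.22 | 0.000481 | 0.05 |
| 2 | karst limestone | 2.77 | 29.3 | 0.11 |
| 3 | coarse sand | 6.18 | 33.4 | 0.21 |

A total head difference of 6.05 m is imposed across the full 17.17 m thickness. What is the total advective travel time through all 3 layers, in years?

With flow normal to the layers, continuity requires the same specific discharge q through every layer.
Σ(b_i/K_i) = 8.22/0.000481 + 2.77/29.3 + 6.18/33.4 = 17090 d.
q = Δh / Σ(b_i/K_i) = 6.05 / 17090 = 0.0003540 m/day.
In each layer the seepage velocity is v_i = q/n_i, so the layer transit time is t_i = b_i·n_i / q:
  layer 1 (clay): t_1 = 8.22 × 0.05 / 0.0003540 = 1161 d
  layer 2 (karst limestone): t_2 = 2.77 × 0.11 / 0.0003540 = 860.7 d
  layer 3 (coarse sand): t_3 = 6.18 × 0.21 / 0.0003540 = 3666 d
Total t = Σ t_i = 5688 days = 15.57 years.

15.6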